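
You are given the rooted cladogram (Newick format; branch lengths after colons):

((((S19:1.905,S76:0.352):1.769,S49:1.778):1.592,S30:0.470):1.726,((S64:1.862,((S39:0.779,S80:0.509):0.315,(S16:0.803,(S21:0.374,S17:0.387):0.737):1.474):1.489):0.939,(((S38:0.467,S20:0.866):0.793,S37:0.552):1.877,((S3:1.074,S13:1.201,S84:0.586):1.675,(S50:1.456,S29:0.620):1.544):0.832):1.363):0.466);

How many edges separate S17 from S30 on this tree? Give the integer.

The MRCA of S17 and S30 is the root of the tree.
From S17 up to that node: 6 branches. From S30 up to the same node: 2 branches. Total: 6 + 2 = 8.

8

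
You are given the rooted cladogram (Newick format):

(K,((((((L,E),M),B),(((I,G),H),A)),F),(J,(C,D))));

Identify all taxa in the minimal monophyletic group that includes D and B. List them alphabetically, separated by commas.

Tracing D: it sits inside (C,D).
Tracing B: it sits inside (((L,E),M),B).
The smallest clade enclosing both is ((((((L,E),M),B),(((I,G),H),A)),F),(J,(C,D))); the answer is its 12 terminal taxa in alphabetical order.

A, B, C, D, E, F, G, H, I, J, L, M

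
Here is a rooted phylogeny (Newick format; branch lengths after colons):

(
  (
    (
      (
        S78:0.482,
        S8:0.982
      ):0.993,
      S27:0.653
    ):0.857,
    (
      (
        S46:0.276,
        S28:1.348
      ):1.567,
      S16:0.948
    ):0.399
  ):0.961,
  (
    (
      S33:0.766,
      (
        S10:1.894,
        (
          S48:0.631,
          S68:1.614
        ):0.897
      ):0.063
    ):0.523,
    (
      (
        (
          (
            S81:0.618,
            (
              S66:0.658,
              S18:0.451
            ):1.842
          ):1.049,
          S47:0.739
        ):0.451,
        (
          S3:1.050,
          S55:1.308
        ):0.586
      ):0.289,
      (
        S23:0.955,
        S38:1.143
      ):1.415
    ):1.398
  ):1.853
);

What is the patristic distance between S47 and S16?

7.038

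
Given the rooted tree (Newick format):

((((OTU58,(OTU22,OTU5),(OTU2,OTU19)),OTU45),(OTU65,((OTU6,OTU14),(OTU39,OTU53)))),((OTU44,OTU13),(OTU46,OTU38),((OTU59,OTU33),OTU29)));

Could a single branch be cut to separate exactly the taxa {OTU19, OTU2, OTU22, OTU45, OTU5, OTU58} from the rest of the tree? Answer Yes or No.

The most recent common ancestor of these taxa subtends ((OTU58,(OTU22,OTU5),(OTU2,OTU19)),OTU45).
That clade has exactly 6 tips — every listed taxon and nothing else — so the group is monophyletic.

Yes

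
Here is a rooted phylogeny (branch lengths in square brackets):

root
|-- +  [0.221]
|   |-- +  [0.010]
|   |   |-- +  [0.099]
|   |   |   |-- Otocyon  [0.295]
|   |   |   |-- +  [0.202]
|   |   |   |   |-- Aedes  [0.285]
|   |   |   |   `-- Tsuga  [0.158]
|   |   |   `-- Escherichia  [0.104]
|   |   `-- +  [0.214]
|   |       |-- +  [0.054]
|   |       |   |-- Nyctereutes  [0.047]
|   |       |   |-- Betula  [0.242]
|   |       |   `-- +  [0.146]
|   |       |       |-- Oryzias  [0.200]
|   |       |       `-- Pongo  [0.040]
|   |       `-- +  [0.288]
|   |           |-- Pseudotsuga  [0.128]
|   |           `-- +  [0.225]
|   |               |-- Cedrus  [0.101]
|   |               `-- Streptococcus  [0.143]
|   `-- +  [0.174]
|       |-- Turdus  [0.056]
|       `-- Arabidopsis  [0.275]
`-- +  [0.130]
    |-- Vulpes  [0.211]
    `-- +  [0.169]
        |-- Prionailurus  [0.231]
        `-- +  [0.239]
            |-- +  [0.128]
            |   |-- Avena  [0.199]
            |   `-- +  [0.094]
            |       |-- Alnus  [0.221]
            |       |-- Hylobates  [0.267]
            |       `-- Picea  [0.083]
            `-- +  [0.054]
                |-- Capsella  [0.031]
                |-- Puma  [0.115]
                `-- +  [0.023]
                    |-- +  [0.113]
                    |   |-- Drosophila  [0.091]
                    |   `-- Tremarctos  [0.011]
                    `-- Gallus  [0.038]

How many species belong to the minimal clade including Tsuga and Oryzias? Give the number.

11

The MRCA of Tsuga and Oryzias is the node subtending ((Otocyon,(Aedes,Tsuga),Escherichia),((Nyctereutes,Betula,(Oryzias,Pongo)),(Pseudotsuga,(Cedrus,Streptococcus)))).
That clade contains 11 terminal taxa: Aedes, Betula, Cedrus, Escherichia, Nyctereutes, Oryzias, Otocyon, Pongo, Pseudotsuga, Streptococcus, Tsuga.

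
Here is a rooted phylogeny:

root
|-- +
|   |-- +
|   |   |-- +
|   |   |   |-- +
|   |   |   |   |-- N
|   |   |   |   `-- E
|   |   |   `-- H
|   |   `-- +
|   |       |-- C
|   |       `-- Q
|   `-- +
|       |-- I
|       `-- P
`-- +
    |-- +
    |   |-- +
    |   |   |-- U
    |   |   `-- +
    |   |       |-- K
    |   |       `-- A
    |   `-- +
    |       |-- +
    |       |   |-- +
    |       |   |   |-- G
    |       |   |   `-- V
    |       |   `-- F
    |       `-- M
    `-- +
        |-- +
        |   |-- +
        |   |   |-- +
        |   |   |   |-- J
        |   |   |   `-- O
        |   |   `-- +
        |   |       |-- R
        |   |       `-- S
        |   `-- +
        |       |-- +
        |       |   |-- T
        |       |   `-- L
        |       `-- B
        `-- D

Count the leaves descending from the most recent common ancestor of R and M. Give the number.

The MRCA of R and M is the node subtending (((U,(K,A)),(((G,V),F),M)),((((J,O),(R,S)),((T,L),B)),D)).
That clade contains 15 terminal taxa: A, B, D, F, G, J, K, L, M, O, R, S, T, U, V.

15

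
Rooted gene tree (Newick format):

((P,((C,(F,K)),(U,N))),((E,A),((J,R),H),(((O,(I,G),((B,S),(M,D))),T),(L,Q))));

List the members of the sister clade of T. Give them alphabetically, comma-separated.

B, D, G, I, M, O, S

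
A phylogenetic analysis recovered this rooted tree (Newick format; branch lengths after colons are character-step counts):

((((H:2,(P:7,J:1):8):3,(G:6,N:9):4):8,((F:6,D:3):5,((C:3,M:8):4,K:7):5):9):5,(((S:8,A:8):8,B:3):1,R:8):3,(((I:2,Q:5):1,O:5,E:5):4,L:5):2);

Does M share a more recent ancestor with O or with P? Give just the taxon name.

The MRCA of M and P subtends (((H,(P,J)),(G,N)),((F,D),((C,M),K))) (10 taxa).
The MRCA of M and O is the root, subtending the entire tree (19 taxa).
The first is nested inside the second, so M shares a more recent common ancestor with P.

P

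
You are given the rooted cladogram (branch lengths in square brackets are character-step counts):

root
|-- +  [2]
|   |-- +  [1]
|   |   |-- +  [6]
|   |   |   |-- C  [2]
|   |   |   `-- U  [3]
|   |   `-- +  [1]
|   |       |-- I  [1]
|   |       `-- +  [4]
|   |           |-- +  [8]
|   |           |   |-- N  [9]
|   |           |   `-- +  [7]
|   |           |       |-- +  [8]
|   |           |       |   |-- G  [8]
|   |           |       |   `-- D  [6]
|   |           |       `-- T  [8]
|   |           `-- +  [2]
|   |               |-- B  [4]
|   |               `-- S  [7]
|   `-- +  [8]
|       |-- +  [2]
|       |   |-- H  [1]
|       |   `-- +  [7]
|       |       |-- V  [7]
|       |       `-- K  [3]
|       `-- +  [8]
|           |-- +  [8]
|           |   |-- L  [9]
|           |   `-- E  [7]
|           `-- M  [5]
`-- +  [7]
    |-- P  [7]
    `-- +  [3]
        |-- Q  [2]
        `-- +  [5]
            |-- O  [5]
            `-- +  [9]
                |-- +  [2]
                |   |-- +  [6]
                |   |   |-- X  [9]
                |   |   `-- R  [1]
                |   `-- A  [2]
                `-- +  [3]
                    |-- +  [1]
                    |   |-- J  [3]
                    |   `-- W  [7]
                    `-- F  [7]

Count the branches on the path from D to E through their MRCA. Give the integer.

The MRCA of D and E is the node subtending (((C,U),(I,((N,((G,D),T)),(B,S)))),((H,(V,K)),((L,E),M))).
From D up to that node: 7 branches. From E up to the same node: 4 branches. Total: 7 + 4 = 11.

11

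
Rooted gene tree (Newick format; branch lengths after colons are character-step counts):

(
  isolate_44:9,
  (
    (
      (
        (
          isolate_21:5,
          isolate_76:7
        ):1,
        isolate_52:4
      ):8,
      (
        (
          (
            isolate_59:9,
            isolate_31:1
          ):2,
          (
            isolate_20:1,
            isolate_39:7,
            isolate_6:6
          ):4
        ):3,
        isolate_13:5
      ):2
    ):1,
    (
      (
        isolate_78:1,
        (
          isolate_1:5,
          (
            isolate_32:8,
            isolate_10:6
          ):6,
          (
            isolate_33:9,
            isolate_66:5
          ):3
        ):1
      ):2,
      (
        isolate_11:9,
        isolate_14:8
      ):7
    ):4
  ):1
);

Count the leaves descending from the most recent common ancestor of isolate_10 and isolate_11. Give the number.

8

The MRCA of isolate_10 and isolate_11 is the node subtending ((isolate_78,(isolate_1,(isolate_32,isolate_10),(isolate_33,isolate_66))),(isolate_11,isolate_14)).
That clade contains 8 terminal taxa: isolate_1, isolate_10, isolate_11, isolate_14, isolate_32, isolate_33, isolate_66, isolate_78.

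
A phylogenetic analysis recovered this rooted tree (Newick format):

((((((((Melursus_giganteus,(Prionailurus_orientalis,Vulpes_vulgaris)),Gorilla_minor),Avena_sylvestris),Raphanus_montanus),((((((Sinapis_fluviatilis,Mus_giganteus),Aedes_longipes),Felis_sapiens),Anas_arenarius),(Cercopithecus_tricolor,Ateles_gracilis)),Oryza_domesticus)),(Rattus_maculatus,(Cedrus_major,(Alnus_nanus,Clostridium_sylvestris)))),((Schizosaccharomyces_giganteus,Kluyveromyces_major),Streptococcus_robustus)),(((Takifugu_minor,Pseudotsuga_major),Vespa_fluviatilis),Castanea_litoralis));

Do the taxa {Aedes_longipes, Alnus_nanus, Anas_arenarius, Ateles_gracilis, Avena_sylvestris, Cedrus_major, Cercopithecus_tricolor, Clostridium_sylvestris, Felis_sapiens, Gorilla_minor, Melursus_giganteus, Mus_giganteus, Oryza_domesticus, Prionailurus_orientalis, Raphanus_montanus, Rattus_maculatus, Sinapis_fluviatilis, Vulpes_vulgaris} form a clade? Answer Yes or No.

Yes

The most recent common ancestor of these taxa subtends ((((((Melursus_giganteus,(Prionailurus_orientalis,Vulpes_vulgaris)),Gorilla_minor),Avena_sylvestris),Raphanus_montanus),((((((Sinapis_fluviatilis,Mus_giganteus),Aedes_longipes),Felis_sapiens),Anas_arenarius),(Cercopithecus_tricolor,Ateles_gracilis)),Oryza_domesticus)),(Rattus_maculatus,(Cedrus_major,(Alnus_nanus,Clostridium_sylvestris)))).
That clade has exactly 18 tips — every listed taxon and nothing else — so the group is monophyletic.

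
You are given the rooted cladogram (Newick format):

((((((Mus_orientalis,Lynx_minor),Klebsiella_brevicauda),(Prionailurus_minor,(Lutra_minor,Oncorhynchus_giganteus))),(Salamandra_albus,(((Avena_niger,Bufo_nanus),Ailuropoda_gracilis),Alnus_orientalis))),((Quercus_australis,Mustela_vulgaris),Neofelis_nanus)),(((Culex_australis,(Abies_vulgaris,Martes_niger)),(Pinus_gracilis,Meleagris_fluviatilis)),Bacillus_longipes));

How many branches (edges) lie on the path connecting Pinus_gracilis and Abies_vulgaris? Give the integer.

The MRCA of Pinus_gracilis and Abies_vulgaris is the node subtending ((Culex_australis,(Abies_vulgaris,Martes_niger)),(Pinus_gracilis,Meleagris_fluviatilis)).
From Pinus_gracilis up to that node: 2 branches. From Abies_vulgaris up to the same node: 3 branches. Total: 2 + 3 = 5.

5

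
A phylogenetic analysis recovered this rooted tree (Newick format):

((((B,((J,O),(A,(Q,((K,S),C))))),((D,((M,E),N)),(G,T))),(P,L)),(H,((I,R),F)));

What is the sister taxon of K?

K attaches to the tree at the node subtending (K,S).
The other lineage descending from that same node — the sister group — is the single tip S.

S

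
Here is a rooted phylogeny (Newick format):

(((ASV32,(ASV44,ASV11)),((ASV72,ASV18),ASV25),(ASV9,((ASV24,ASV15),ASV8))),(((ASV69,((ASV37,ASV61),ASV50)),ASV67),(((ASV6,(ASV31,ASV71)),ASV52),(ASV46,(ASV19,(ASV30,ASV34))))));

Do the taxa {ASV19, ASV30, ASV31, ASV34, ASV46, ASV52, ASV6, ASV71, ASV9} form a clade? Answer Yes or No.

No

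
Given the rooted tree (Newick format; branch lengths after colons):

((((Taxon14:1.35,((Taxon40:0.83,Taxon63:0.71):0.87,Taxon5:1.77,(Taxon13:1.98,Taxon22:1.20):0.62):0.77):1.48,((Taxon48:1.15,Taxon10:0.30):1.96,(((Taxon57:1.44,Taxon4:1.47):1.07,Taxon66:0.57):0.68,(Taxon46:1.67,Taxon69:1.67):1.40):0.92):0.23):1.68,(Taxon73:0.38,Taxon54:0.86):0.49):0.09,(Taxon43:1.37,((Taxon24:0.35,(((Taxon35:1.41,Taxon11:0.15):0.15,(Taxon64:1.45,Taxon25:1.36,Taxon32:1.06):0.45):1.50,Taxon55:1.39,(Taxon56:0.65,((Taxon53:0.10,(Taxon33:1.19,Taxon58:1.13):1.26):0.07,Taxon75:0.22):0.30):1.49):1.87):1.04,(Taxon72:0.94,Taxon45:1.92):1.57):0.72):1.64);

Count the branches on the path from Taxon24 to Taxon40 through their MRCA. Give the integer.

10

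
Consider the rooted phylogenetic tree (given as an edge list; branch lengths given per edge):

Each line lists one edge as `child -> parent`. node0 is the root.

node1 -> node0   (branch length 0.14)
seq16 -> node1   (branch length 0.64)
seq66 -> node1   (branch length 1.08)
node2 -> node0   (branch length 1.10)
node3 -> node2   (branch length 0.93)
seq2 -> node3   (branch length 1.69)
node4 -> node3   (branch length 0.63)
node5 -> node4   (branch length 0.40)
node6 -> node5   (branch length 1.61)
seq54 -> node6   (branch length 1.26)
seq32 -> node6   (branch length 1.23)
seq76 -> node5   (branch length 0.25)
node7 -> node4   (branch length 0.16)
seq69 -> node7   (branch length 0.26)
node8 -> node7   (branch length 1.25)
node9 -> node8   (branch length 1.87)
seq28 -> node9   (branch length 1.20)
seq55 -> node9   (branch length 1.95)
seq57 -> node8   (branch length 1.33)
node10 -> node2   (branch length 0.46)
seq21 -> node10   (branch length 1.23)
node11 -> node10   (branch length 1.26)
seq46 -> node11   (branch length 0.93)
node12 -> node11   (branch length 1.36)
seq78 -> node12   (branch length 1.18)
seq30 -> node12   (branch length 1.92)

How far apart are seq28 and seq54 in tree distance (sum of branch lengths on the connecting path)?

7.75

The path runs seq28 → … → MRCA → … → seq54; the MRCA is the node subtending (((seq54,seq32),seq76),(seq69,((seq28,seq55),seq57))).
Branch lengths along that path: 1.20 + 1.87 + 1.25 + 0.16 + 0.40 + 1.61 + 1.26 = 7.75.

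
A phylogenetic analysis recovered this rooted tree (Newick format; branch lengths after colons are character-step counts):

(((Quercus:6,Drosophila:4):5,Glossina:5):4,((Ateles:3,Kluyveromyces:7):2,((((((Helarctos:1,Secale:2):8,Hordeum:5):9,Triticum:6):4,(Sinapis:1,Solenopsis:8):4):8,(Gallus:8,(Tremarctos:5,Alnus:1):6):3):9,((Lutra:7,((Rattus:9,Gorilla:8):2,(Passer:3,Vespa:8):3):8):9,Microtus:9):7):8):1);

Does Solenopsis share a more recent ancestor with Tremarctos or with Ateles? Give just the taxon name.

Tremarctos

The MRCA of Solenopsis and Tremarctos subtends (((((Helarctos,Secale),Hordeum),Triticum),(Sinapis,Solenopsis)),(Gallus,(Tremarctos,Alnus))) (9 taxa).
The MRCA of Solenopsis and Ateles subtends ((Ateles,Kluyveromyces),((((((Helarctos,Secale),Hordeum),Triticum),(Sinapis,Solenopsis)),(Gallus,(Tremarctos,Alnus))),((Lutra,((Rattus,Gorilla),(Passer,Vespa))),Microtus))) (17 taxa).
The first is nested inside the second, so Solenopsis shares a more recent common ancestor with Tremarctos.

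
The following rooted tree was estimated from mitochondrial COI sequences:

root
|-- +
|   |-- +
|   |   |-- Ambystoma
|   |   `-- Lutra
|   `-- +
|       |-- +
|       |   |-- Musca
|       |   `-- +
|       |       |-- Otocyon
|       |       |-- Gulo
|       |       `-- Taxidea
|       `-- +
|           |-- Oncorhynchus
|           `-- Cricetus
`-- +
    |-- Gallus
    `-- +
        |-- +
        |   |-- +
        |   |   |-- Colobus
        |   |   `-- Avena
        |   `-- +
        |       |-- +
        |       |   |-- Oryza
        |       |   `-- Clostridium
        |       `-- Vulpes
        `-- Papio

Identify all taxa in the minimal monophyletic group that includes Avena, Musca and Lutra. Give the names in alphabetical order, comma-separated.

Tracing Avena: it sits inside (Colobus,Avena).
Tracing Musca: it sits inside (Musca,(Otocyon,Gulo,Taxidea)).
Tracing Lutra: it sits inside (Ambystoma,Lutra).
The smallest clade enclosing all 3 is the whole tree (their MRCA is the root), so the answer is all 15 tips in alphabetical order.

Ambystoma, Avena, Clostridium, Colobus, Cricetus, Gallus, Gulo, Lutra, Musca, Oncorhynchus, Oryza, Otocyon, Papio, Taxidea, Vulpes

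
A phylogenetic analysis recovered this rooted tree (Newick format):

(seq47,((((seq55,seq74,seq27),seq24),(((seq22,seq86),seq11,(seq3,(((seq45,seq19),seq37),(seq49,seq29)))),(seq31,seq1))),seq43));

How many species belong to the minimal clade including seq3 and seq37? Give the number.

6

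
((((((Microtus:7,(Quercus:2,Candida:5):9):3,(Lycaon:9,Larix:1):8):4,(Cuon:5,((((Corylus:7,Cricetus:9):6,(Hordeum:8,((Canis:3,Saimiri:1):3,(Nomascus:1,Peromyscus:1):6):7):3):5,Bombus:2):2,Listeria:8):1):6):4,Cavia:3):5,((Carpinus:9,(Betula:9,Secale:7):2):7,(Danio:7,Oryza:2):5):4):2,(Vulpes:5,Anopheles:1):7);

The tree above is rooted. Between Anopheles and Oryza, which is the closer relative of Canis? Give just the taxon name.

The MRCA of Canis and Oryza subtends (((((Microtus,(Quercus,Candida)),(Lycaon,Larix)),(Cuon,((((Corylus,Cricetus),(Hordeum,((Canis,Saimiri),(Nomascus,Peromyscus)))),Bombus),Listeria))),Cavia),((Carpinus,(Betula,Secale)),(Danio,Oryza))) (21 taxa).
The MRCA of Canis and Anopheles is the root, subtending the entire tree (23 taxa).
The first is nested inside the second, so Canis shares a more recent common ancestor with Oryza.

Oryza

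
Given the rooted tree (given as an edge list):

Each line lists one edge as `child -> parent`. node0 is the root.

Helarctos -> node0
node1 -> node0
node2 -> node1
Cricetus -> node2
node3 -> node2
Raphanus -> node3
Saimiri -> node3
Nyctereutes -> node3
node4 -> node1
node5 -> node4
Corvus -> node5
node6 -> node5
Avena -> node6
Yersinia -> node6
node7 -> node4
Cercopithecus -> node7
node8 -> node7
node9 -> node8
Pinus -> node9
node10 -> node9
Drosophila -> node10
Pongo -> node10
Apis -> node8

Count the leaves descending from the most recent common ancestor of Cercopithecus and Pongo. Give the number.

The MRCA of Cercopithecus and Pongo is the node subtending (Cercopithecus,((Pinus,(Drosophila,Pongo)),Apis)).
That clade contains 5 terminal taxa: Apis, Cercopithecus, Drosophila, Pinus, Pongo.

5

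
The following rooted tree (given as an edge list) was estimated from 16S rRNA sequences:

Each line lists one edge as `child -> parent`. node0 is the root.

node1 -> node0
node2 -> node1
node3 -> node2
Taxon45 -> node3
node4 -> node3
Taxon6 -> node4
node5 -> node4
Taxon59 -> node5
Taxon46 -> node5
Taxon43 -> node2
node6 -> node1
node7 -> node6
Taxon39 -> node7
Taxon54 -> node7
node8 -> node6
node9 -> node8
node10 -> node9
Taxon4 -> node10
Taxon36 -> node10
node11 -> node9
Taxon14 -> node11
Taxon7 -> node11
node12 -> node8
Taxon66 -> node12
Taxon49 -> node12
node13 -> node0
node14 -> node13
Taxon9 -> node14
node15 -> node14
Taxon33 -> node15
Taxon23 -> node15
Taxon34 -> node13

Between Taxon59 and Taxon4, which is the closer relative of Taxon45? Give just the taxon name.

Taxon59

The MRCA of Taxon45 and Taxon59 subtends (Taxon45,(Taxon6,(Taxon59,Taxon46))) (4 taxa).
The MRCA of Taxon45 and Taxon4 subtends (((Taxon45,(Taxon6,(Taxon59,Taxon46))),Taxon43),((Taxon39,Taxon54),(((Taxon4,Taxon36),(Taxon14,Taxon7)),(Taxon66,Taxon49)))) (13 taxa).
The first is nested inside the second, so Taxon45 shares a more recent common ancestor with Taxon59.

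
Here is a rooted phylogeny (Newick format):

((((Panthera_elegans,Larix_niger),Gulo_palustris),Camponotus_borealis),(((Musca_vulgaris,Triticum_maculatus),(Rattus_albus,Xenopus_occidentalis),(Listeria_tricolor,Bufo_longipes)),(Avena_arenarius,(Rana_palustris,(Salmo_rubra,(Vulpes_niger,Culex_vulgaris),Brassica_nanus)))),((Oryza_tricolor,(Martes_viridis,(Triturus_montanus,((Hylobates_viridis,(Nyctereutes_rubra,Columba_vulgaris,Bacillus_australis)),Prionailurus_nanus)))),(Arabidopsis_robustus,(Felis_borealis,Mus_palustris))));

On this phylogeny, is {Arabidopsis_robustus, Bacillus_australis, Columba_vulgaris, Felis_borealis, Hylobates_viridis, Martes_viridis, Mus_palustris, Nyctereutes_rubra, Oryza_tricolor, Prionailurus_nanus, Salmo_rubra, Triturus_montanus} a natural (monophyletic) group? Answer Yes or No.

The MRCA of the listed taxa is the root, so the smallest clade containing them is the whole tree.
That clade also contains Avena_arenarius, Brassica_nanus, Bufo_longipes, Camponotus_borealis, Culex_vulgaris, Gulo_palustris, Larix_niger, Listeria_tricolor, Musca_vulgaris, Panthera_elegans, Rana_palustris, Rattus_albus, Triticum_maculatus, Vulpes_niger, Xenopus_occidentalis, which are not in the proposed group, so the group is not monophyletic.

No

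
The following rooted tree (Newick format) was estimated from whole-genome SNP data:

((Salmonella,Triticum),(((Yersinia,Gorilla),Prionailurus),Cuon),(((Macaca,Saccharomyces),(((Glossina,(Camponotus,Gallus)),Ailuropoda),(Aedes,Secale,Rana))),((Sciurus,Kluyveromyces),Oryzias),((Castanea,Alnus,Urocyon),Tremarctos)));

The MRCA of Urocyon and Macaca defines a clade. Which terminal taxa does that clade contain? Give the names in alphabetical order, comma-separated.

Tracing Urocyon: it sits inside (Castanea,Alnus,Urocyon).
Tracing Macaca: it sits inside (Macaca,Saccharomyces).
The smallest clade enclosing both is (((Macaca,Saccharomyces),(((Glossina,(Camponotus,Gallus)),Ailuropoda),(Aedes,Secale,Rana))),((Sciurus,Kluyveromyces),Oryzias),((Castanea,Alnus,Urocyon),Tremarctos)); the answer is its 16 terminal taxa in alphabetical order.

Aedes, Ailuropoda, Alnus, Camponotus, Castanea, Gallus, Glossina, Kluyveromyces, Macaca, Oryzias, Rana, Saccharomyces, Sciurus, Secale, Tremarctos, Urocyon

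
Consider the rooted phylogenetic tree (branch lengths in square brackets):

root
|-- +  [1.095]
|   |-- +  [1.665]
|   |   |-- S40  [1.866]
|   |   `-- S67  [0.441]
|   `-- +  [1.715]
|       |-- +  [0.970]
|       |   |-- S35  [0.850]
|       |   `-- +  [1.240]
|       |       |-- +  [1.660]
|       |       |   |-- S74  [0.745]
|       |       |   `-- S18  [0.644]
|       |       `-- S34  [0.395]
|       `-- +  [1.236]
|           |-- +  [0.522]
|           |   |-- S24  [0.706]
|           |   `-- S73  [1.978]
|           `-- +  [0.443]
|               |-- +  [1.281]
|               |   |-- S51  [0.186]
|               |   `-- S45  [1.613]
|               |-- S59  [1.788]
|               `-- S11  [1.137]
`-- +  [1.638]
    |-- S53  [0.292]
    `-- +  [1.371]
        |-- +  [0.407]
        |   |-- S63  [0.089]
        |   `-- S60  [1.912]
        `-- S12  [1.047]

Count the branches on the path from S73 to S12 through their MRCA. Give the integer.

8

The MRCA of S73 and S12 is the root of the tree.
From S73 up to that node: 5 branches. From S12 up to the same node: 3 branches. Total: 5 + 3 = 8.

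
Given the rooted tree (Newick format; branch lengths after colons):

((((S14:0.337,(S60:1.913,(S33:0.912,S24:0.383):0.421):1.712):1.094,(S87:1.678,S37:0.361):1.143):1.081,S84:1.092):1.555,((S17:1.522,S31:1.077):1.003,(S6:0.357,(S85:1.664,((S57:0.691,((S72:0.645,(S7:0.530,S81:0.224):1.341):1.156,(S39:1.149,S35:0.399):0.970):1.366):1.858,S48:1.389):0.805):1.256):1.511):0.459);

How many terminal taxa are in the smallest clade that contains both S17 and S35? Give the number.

11

The MRCA of S17 and S35 is the node subtending ((S17,S31),(S6,(S85,((S57,((S72,(S7,S81)),(S39,S35))),S48)))).
That clade contains 11 terminal taxa: S17, S31, S35, S39, S48, S57, S6, S7, S72, S81, S85.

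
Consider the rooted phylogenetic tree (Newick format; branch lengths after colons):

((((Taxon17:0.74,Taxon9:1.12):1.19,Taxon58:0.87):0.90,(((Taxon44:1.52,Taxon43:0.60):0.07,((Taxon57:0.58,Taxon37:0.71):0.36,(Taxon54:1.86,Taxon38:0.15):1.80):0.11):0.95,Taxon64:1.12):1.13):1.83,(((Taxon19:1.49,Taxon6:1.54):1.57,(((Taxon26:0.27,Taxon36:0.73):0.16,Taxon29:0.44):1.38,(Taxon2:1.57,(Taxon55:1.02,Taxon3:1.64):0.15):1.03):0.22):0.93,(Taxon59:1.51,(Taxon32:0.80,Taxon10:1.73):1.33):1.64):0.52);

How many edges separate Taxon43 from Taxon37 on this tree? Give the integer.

The MRCA of Taxon43 and Taxon37 is the node subtending ((Taxon44,Taxon43),((Taxon57,Taxon37),(Taxon54,Taxon38))).
From Taxon43 up to that node: 2 branches. From Taxon37 up to the same node: 3 branches. Total: 2 + 3 = 5.

5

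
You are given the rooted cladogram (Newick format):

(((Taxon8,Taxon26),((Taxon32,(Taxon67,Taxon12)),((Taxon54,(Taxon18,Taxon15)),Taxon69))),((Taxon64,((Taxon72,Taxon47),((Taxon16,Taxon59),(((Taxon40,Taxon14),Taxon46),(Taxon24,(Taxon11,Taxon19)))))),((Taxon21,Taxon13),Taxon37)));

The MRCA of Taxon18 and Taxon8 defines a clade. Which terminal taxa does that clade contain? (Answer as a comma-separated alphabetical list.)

Taxon12, Taxon15, Taxon18, Taxon26, Taxon32, Taxon54, Taxon67, Taxon69, Taxon8

Tracing Taxon18: it sits inside (Taxon18,Taxon15).
Tracing Taxon8: it sits inside (Taxon8,Taxon26).
The smallest clade enclosing both is ((Taxon8,Taxon26),((Taxon32,(Taxon67,Taxon12)),((Taxon54,(Taxon18,Taxon15)),Taxon69))); the answer is its 9 terminal taxa in alphabetical order.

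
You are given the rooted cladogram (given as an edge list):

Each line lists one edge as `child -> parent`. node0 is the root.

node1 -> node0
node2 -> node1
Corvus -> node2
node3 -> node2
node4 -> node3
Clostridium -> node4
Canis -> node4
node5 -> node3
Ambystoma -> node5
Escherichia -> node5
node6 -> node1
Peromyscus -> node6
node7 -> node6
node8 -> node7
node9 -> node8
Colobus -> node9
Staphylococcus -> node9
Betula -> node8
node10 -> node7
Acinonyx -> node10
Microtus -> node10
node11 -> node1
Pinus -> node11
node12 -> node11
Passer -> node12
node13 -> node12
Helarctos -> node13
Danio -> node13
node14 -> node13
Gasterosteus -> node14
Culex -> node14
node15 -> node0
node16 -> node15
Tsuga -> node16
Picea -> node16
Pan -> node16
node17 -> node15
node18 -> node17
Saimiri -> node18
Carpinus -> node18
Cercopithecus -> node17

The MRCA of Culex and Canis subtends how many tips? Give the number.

17

The MRCA of Culex and Canis is the node subtending ((Corvus,((Clostridium,Canis),(Ambystoma,Escherichia))),(Peromyscus,(((Colobus,Staphylococcus),Betula),(Acinonyx,Microtus))),(Pinus,(Passer,(Helarctos,Danio,(Gasterosteus,Culex))))).
That clade contains 17 terminal taxa: Acinonyx, Ambystoma, Betula, Canis, Clostridium, Colobus, Corvus, Culex, Danio, Escherichia, Gasterosteus, Helarctos, Microtus, Passer, Peromyscus, Pinus, Staphylococcus.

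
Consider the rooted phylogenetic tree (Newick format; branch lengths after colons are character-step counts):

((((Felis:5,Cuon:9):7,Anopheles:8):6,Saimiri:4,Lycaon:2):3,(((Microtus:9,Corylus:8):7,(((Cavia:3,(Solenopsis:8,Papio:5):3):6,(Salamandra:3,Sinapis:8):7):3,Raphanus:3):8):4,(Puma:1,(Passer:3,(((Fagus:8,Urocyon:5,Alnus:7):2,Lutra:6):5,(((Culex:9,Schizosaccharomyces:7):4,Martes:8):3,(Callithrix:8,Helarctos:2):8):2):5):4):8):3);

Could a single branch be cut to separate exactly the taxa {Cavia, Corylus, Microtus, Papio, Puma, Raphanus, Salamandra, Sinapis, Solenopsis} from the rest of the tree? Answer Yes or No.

The MRCA of the listed taxa subtends (((Microtus,Corylus),(((Cavia,(Solenopsis,Papio)),(Salamandra,Sinapis)),Raphanus)),(Puma,(Passer,(((Fagus,Urocyon,Alnus),Lutra),(((Culex,Schizosaccharomyces),Martes),(Callithrix,Helarctos)))))).
That clade also contains Alnus, Callithrix, Culex, Fagus, Helarctos, Lutra, Martes, Passer, Schizosaccharomyces, Urocyon, which are not in the proposed group, so the group is not monophyletic.

No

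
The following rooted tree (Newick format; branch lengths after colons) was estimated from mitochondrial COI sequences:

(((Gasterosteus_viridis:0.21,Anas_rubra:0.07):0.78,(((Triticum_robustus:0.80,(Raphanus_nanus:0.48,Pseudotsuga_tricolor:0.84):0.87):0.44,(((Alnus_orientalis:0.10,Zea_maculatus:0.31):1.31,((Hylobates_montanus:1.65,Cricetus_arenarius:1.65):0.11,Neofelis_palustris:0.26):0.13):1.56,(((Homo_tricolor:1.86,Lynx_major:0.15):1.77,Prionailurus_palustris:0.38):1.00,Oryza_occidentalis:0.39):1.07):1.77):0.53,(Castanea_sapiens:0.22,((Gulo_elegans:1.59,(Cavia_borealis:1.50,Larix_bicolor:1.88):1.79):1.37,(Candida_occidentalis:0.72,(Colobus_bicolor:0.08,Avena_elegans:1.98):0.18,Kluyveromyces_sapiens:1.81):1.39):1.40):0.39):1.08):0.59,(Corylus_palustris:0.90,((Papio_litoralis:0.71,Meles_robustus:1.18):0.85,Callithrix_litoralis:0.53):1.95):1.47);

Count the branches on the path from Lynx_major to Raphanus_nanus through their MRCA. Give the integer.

8

The MRCA of Lynx_major and Raphanus_nanus is the node subtending ((Triticum_robustus,(Raphanus_nanus,Pseudotsuga_tricolor)),(((Alnus_orientalis,Zea_maculatus),((Hylobates_montanus,Cricetus_arenarius),Neofelis_palustris)),(((Homo_tricolor,Lynx_major),Prionailurus_palustris),Oryza_occidentalis))).
From Lynx_major up to that node: 5 branches. From Raphanus_nanus up to the same node: 3 branches. Total: 5 + 3 = 8.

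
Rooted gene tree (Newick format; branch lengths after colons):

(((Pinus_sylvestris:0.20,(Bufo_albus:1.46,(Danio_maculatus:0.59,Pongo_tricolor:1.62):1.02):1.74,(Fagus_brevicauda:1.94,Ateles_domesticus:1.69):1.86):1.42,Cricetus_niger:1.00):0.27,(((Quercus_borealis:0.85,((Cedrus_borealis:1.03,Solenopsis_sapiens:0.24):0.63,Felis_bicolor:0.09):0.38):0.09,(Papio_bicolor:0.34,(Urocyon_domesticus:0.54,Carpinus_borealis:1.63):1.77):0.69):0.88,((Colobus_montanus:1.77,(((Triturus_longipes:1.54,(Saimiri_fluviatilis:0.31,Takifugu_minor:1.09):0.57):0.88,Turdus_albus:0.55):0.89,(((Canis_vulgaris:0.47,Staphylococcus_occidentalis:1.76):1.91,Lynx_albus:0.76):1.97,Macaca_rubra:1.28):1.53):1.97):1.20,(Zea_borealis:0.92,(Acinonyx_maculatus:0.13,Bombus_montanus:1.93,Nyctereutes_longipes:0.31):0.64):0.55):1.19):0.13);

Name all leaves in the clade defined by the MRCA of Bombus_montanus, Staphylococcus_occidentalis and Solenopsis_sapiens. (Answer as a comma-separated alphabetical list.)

Tracing Bombus_montanus: it sits inside (Acinonyx_maculatus,Bombus_montanus,Nyctereutes_longipes).
Tracing Staphylococcus_occidentalis: it sits inside (Canis_vulgaris,Staphylococcus_occidentalis).
Tracing Solenopsis_sapiens: it sits inside (Cedrus_borealis,Solenopsis_sapiens).
The smallest clade enclosing all 3 is (((Quercus_borealis,((Cedrus_borealis,Solenopsis_sapiens),Felis_bicolor)),(Papio_bicolor,(Urocyon_domesticus,Carpinus_borealis))),((Colobus_montanus,(((Triturus_longipes,(Saimiri_fluviatilis,Takifugu_minor)),Turdus_albus),(((Canis_vulgaris,Staphylococcus_occidentalis),Lynx_albus),Macaca_rubra))),(Zea_borealis,(Acinonyx_maculatus,Bombus_montanus,Nyctereutes_longipes)))); the answer is its 20 terminal taxa in alphabetical order.

Acinonyx_maculatus, Bombus_montanus, Canis_vulgaris, Carpinus_borealis, Cedrus_borealis, Colobus_montanus, Felis_bicolor, Lynx_albus, Macaca_rubra, Nyctereutes_longipes, Papio_bicolor, Quercus_borealis, Saimiri_fluviatilis, Solenopsis_sapiens, Staphylococcus_occidentalis, Takifugu_minor, Triturus_longipes, Turdus_albus, Urocyon_domesticus, Zea_borealis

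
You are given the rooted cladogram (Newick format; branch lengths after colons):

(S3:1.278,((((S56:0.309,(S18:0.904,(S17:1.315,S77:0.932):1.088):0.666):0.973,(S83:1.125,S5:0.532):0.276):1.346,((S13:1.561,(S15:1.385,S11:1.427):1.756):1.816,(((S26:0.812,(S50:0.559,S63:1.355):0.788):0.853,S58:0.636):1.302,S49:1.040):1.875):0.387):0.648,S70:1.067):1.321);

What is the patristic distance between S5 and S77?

4.467

The path runs S5 → … → MRCA → … → S77; the MRCA is the node subtending ((S56,(S18,(S17,S77))),(S83,S5)).
Branch lengths along that path: 0.532 + 0.276 + 0.973 + 0.666 + 1.088 + 0.932 = 4.467.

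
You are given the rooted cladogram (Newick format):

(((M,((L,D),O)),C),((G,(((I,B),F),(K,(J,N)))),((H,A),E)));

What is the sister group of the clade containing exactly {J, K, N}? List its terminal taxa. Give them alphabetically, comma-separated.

The clade containing exactly {J, K, N} attaches to the tree at the node subtending (((I,B),F),(K,(J,N))).
The other lineage descending from that same node — the sister group — is ((I,B),F); its 3 tips in alphabetical order are the answer.

B, F, I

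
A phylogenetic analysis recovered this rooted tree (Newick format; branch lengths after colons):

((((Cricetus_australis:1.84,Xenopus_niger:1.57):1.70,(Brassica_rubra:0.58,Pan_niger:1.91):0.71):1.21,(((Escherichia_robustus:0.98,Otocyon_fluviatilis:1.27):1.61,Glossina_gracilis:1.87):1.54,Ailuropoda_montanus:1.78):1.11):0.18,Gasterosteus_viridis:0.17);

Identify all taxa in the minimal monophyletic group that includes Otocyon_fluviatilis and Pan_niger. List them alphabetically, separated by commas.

Tracing Otocyon_fluviatilis: it sits inside (Escherichia_robustus,Otocyon_fluviatilis).
Tracing Pan_niger: it sits inside (Brassica_rubra,Pan_niger).
The smallest clade enclosing both is (((Cricetus_australis,Xenopus_niger),(Brassica_rubra,Pan_niger)),(((Escherichia_robustus,Otocyon_fluviatilis),Glossina_gracilis),Ailuropoda_montanus)); the answer is its 8 terminal taxa in alphabetical order.

Ailuropoda_montanus, Brassica_rubra, Cricetus_australis, Escherichia_robustus, Glossina_gracilis, Otocyon_fluviatilis, Pan_niger, Xenopus_niger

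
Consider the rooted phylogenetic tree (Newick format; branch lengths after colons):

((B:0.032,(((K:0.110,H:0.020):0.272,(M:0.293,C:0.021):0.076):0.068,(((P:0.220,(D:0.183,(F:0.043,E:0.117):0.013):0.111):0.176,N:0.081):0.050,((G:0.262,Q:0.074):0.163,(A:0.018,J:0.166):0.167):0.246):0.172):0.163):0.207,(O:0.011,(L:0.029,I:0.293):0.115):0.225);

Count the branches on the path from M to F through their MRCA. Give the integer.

9

The MRCA of M and F is the node subtending (((K,H),(M,C)),(((P,(D,(F,E))),N),((G,Q),(A,J)))).
From M up to that node: 3 branches. From F up to the same node: 6 branches. Total: 3 + 6 = 9.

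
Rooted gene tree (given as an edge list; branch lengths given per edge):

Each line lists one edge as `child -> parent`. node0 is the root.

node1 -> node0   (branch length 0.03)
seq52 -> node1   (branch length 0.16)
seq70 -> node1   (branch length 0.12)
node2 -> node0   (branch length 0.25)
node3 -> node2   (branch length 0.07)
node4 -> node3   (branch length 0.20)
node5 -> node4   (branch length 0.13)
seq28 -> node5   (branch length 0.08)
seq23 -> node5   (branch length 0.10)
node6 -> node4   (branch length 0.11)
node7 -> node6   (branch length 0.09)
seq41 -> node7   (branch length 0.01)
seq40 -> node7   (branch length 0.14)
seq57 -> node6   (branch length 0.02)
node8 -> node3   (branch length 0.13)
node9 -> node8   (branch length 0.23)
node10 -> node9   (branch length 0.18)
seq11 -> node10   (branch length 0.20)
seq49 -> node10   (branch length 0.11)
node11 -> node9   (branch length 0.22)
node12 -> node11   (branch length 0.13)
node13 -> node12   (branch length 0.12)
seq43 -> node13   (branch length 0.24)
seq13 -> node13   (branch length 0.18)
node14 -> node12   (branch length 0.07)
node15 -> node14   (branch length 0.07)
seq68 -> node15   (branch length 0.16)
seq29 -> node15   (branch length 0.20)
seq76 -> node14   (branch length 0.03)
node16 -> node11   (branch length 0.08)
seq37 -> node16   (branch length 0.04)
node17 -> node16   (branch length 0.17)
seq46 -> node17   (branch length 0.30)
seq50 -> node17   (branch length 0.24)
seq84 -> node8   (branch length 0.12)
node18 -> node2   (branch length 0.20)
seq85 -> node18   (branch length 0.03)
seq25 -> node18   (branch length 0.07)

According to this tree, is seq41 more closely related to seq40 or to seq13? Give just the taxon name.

The MRCA of seq41 and seq40 subtends (seq41,seq40) (2 taxa).
The MRCA of seq41 and seq13 subtends (((seq28,seq23),((seq41,seq40),seq57)),(((seq11,seq49),(((seq43,seq13),((seq68,seq29),seq76)),(seq37,(seq46,seq50)))),seq84)) (16 taxa).
The first is nested inside the second, so seq41 shares a more recent common ancestor with seq40.

seq40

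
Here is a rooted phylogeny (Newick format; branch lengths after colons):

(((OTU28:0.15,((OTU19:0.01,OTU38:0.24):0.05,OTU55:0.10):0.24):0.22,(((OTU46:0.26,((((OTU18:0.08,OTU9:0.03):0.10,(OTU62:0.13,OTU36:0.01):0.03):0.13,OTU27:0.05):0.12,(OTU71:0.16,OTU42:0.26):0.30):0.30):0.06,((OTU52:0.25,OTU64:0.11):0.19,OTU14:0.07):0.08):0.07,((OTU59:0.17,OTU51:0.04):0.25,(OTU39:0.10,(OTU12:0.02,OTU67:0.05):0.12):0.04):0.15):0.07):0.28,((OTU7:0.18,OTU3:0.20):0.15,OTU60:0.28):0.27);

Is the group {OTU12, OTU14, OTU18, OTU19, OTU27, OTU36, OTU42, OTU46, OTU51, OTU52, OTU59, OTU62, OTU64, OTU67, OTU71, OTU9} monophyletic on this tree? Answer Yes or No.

The MRCA of the listed taxa subtends ((OTU28,((OTU19,OTU38),OTU55)),(((OTU46,((((OTU18,OTU9),(OTU62,OTU36)),OTU27),(OTU71,OTU42))),((OTU52,OTU64),OTU14)),((OTU59,OTU51),(OTU39,(OTU12,OTU67))))).
That clade also contains OTU28, OTU38, OTU39, OTU55, which are not in the proposed group, so the group is not monophyletic.

No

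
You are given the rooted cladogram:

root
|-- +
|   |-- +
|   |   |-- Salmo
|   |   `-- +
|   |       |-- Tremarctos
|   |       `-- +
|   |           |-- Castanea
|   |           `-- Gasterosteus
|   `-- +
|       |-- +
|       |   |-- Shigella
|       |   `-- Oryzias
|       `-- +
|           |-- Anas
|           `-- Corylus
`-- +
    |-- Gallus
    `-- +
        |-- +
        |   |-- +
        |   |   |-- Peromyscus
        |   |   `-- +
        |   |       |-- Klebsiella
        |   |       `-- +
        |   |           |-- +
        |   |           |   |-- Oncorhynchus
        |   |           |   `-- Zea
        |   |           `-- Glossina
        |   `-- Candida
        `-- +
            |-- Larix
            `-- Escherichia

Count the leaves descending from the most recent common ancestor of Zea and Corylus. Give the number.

17

The MRCA of Zea and Corylus is the root, so the clade is the entire tree.
That clade contains 17 terminal taxa: Anas, Candida, Castanea, Corylus, Escherichia, Gallus, Gasterosteus, Glossina, Klebsiella, Larix, Oncorhynchus, Oryzias, Peromyscus, Salmo, Shigella, Tremarctos, Zea.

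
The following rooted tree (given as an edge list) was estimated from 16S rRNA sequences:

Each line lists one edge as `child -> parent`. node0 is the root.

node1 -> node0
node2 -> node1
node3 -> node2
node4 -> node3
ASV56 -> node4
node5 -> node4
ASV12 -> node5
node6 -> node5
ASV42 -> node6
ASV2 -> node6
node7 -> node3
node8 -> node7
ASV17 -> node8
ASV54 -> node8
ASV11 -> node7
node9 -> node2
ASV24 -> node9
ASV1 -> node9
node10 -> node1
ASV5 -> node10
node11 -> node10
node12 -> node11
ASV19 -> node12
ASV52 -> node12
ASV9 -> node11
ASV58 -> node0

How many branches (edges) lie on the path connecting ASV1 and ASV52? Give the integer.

The MRCA of ASV1 and ASV52 is the node subtending ((((ASV56,(ASV12,(ASV42,ASV2))),((ASV17,ASV54),ASV11)),(ASV24,ASV1)),(ASV5,((ASV19,ASV52),ASV9))).
From ASV1 up to that node: 3 branches. From ASV52 up to the same node: 4 branches. Total: 3 + 4 = 7.

7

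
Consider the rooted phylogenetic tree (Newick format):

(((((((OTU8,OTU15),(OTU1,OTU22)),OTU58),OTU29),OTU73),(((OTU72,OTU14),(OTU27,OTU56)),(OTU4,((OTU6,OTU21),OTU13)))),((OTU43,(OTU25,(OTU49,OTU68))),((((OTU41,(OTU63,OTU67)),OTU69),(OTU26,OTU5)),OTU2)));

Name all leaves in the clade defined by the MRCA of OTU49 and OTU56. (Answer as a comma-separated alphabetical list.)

Tracing OTU49: it sits inside (OTU49,OTU68).
Tracing OTU56: it sits inside (OTU27,OTU56).
The smallest clade enclosing both is the whole tree (their MRCA is the root), so the answer is all 26 tips in alphabetical order.

OTU1, OTU13, OTU14, OTU15, OTU2, OTU21, OTU22, OTU25, OTU26, OTU27, OTU29, OTU4, OTU41, OTU43, OTU49, OTU5, OTU56, OTU58, OTU6, OTU63, OTU67, OTU68, OTU69, OTU72, OTU73, OTU8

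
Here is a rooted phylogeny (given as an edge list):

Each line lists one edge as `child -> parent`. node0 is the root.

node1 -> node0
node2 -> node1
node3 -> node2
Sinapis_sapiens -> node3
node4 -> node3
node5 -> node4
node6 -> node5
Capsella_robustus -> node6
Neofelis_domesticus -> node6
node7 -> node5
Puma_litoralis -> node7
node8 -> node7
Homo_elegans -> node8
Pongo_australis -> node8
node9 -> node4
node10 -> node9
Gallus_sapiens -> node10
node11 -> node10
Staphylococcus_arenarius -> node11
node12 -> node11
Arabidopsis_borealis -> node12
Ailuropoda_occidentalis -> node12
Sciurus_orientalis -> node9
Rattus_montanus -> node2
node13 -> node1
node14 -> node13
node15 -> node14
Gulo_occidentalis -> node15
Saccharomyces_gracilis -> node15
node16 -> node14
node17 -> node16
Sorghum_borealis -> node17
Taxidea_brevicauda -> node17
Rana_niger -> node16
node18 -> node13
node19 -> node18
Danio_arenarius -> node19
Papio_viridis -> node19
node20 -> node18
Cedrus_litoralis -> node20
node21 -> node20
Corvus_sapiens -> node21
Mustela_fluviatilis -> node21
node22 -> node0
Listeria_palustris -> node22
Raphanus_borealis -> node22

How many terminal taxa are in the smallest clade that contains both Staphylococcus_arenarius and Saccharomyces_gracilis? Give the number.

22

The MRCA of Staphylococcus_arenarius and Saccharomyces_gracilis is the node subtending (((Sinapis_sapiens,(((Capsella_robustus,Neofelis_domesticus),(Puma_litoralis,(Homo_elegans,Pongo_australis))),((Gallus_sapiens,(Staphylococcus_arenarius,(Arabidopsis_borealis,Ailuropoda_occidentalis))),Sciurus_orientalis))),Rattus_montanus),(((Gulo_occidentalis,Saccharomyces_gracilis),((Sorghum_borealis,Taxidea_brevicauda),Rana_niger)),((Danio_arenarius,Papio_viridis),(Cedrus_litoralis,(Corvus_sapiens,Mustela_fluviatilis))))).
That clade contains 22 terminal taxa: Ailuropoda_occidentalis, Arabidopsis_borealis, Capsella_robustus, Cedrus_litoralis, Corvus_sapiens, Danio_arenarius, Gallus_sapiens, Gulo_occidentalis, Homo_elegans, Mustela_fluviatilis, Neofelis_domesticus, Papio_viridis, Pongo_australis, Puma_litoralis, Rana_niger, Rattus_montanus, Saccharomyces_gracilis, Sciurus_orientalis, Sinapis_sapiens, Sorghum_borealis, Staphylococcus_arenarius, Taxidea_brevicauda.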